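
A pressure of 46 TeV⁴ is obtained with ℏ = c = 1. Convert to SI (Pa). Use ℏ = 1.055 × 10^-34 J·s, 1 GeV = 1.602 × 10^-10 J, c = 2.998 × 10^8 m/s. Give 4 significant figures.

Pressure is [E]/[L]³ = [E]⁴/(ℏc)³.
1 GeV⁴ → 1/(ℏc)³ × (1 GeV in J)⁴ = 2.082 × 10^37 Pa.
Convert the energy scale: 46 TeV⁴ = 4.60 × 10^13 GeV⁴.
Result: 4.60 × 10^13 × 2.082 × 10^37 = 9.575 × 10^50 Pa.

9.575 × 10^50 Pa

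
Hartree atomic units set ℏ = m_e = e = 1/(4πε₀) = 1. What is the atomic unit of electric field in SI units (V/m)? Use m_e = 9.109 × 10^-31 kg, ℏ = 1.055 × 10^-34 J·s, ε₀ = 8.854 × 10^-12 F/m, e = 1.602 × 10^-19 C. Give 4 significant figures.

5.131 × 10^11 V/m

The unique combination of the constants set to 1 with dimensions of electric field is E_au = E_h/(e a₀) = m_e²e⁵/((4πε₀)³ℏ⁴).
E_h = 4.354 × 10^-18 J
a₀ = 5.297 × 10^-11 m
E_h/(e·a₀) = 5.131 × 10^11 V/m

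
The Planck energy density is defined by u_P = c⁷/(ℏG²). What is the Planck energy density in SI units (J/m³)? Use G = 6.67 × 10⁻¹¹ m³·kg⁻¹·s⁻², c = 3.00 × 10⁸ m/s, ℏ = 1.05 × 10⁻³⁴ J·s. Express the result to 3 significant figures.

u_P = c⁷/(ℏG²)
  = 2.19 × 10⁵⁹ / 4.67 × 10⁻⁵⁵
  = 4.68 × 10¹¹³ J/m³

4.68 × 10¹¹³ J/m³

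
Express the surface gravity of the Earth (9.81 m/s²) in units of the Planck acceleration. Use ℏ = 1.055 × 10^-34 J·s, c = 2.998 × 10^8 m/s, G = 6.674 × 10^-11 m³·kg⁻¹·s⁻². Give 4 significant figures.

Planck acceleration: a_P = √(c⁷/(ℏG)) = 5.560 × 10^51 m/s².
9.81 / 5.560 × 10^51 = 1.764 × 10^-51

1.764 × 10^-51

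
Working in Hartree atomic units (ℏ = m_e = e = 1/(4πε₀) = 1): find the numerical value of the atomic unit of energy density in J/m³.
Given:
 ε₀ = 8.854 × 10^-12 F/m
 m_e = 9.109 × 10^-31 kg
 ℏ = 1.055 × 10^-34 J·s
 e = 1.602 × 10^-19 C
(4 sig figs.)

2.929 × 10^13 J/m³

Dimensional analysis gives u_au = E_h/a₀³ = m_e⁴e¹⁰/((4πε₀)⁵ℏ⁸).
E_h = 4.354 × 10^-18 J
a₀ = 5.297 × 10^-11 m
E_h/a₀³ = 2.929 × 10^13 J/m³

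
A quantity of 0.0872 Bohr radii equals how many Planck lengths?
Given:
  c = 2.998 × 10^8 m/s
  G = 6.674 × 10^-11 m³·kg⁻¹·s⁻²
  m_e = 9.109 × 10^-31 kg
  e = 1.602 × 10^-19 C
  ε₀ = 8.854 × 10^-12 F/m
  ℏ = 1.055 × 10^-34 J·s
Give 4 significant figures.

2.858 × 10^23

Bohr radius: a₀ = 4πε₀ℏ²/(m_e e²) = 5.297 × 10^-11 m
Planck length: ℓ_P = √(ℏG/c³) = 1.616 × 10^-35 m
0.0872 × 5.297 × 10^-11 / 1.616 × 10^-35 = 2.858 × 10^23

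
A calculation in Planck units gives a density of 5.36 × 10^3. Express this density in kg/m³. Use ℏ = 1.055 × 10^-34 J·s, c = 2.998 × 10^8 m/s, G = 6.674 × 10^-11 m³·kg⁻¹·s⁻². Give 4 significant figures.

One Planck density: ρ_P = c⁵/(ℏG²) = 5.154 × 10^96 kg/m³.
5.36 × 10^3 × 5.154 × 10^96 kg/m³ = 2.762 × 10^100 kg/m³

2.762 × 10^100 kg/m³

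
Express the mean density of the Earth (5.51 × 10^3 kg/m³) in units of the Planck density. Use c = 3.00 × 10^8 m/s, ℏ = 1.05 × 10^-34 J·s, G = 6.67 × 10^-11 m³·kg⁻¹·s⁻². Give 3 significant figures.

Planck density: ρ_P = c⁵/(ℏG²) = 5.20 × 10^96 kg/m³.
5.51 × 10^3 / 5.20 × 10^96 = 1.06 × 10^-93

1.06 × 10^-93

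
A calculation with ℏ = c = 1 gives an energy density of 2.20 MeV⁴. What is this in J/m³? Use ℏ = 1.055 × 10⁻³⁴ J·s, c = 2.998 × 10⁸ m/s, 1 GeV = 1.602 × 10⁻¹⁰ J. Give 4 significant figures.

[E]/[L]³ = [E]⁴/(ℏc)³; restore (ℏc)⁻³.
1 GeV⁴ → 1/(ℏc)³ × (1 GeV in J)⁴ = 2.082 × 10³⁷ J/m³.
Convert the energy scale: 2.20 MeV⁴ = 2.20 × 10⁻¹² GeV⁴.
Result: 2.20 × 10⁻¹² × 2.082 × 10³⁷ = 4.580 × 10²⁵ J/m³.

4.580 × 10²⁵ J/m³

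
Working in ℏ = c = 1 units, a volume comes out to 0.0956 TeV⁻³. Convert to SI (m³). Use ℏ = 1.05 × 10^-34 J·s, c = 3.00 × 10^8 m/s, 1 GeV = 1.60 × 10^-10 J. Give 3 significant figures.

Volume is [L]³ = [E]⁻³·(ℏc)³.
1 GeV⁻³ → (ℏc)³ × (1 GeV in J)⁻³ = 7.63 × 10^-48 m³.
Convert the energy scale: 0.0956 TeV⁻³ = 9.56 × 10^-11 GeV⁻³.
Result: 9.56 × 10^-11 × 7.63 × 10^-48 = 7.30 × 10^-58 m³.

7.30 × 10^-58 m³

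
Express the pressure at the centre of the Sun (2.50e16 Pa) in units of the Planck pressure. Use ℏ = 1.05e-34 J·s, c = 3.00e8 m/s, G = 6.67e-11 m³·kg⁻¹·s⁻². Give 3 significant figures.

Planck pressure: p_P = c⁷/(ℏG²) = 4.68e113 Pa.
2.50e16 / 4.68e113 = 5.34e-98

5.34e-98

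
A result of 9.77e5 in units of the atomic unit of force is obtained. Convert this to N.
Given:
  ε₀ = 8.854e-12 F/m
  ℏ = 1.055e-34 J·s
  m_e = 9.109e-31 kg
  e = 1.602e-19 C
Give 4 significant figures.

0.08031 N

One atomic unit of force: F_au = E_h/a₀ = m_e²e⁶/((4πε₀)³ℏ⁴) = 8.220e-8 N.
9.77e5 × 8.220e-8 N = 0.08031 N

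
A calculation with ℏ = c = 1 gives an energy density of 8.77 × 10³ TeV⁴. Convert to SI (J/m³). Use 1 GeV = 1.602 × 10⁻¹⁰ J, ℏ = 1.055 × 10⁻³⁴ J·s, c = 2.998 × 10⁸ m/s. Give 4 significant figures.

1.826 × 10⁵³ J/m³

[E]/[L]³ = [E]⁴/(ℏc)³; restore (ℏc)⁻³.
1 GeV⁴ → 1/(ℏc)³ × (1 GeV in J)⁴ = 2.082 × 10³⁷ J/m³.
Convert the energy scale: 8.77 × 10³ TeV⁴ = 8.77 × 10¹⁵ GeV⁴.
Result: 8.77 × 10¹⁵ × 2.082 × 10³⁷ = 1.826 × 10⁵³ J/m³.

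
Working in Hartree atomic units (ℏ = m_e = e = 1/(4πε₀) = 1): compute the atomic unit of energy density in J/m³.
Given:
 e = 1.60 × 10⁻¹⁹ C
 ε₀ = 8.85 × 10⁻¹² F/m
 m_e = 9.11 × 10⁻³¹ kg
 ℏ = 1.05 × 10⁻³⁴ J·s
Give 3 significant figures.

From ℏ = m_e = e = 1/(4πε₀) = 1 the energy density scale is u_au = E_h/a₀³ = m_e⁴e¹⁰/((4πε₀)⁵ℏ⁸).
E_h = 4.38 × 10⁻¹⁸ J
a₀ = 5.26 × 10⁻¹¹ m
E_h/a₀³ = 3.01 × 10¹³ J/m³

3.01 × 10¹³ J/m³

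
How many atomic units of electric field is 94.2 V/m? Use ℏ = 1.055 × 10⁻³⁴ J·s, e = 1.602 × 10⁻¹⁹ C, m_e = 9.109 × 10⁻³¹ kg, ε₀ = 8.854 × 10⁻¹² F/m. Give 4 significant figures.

1.836 × 10⁻¹⁰

atomic unit of electric field: E_au = E_h/(e a₀) = m_e²e⁵/((4πε₀)³ℏ⁴) = 5.131 × 10¹¹ V/m.
94.2 / 5.131 × 10¹¹ = 1.836 × 10⁻¹⁰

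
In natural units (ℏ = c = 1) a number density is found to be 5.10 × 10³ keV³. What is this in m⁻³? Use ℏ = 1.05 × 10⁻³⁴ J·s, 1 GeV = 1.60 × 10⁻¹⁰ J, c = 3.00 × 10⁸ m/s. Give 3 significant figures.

Number density is [L]⁻³ = [E]³/(ℏc)³.
1 GeV³ → 1/(ℏc)³ × (1 GeV in J)³ = 1.31 × 10⁴⁷ m⁻³.
Convert the energy scale: 5.10 × 10³ keV³ = 5.10 × 10⁻¹⁵ GeV³.
Result: 5.10 × 10⁻¹⁵ × 1.31 × 10⁴⁷ = 6.68 × 10³² m⁻³.

6.68 × 10³² m⁻³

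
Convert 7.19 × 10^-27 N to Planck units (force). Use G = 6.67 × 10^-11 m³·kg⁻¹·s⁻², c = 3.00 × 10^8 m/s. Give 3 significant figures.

Planck force: F_P = c⁴/G = 1.21 × 10^44 N.
7.19 × 10^-27 / 1.21 × 10^44 = 5.92 × 10^-71

5.92 × 10^-71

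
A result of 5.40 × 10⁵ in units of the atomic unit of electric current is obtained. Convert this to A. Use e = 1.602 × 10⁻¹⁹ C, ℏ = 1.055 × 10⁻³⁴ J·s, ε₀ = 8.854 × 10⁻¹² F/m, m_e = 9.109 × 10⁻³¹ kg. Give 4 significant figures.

One atomic unit of electric current: I_au = e E_h/ℏ = m_e e⁵/((4πε₀)²ℏ³) = 6.612 × 10⁻³ A.
5.40 × 10⁵ × 6.612 × 10⁻³ A = 3.570 × 10³ A

3.570 × 10³ A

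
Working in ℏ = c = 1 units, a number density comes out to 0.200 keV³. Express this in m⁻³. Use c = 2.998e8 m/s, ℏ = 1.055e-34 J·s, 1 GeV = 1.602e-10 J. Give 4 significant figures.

Number density is [L]⁻³ = [E]³/(ℏc)³.
1 GeV³ → 1/(ℏc)³ × (1 GeV in J)³ = 1.299e47 m⁻³.
Convert the energy scale: 0.200 keV³ = 2.00e-19 GeV³.
Result: 2.00e-19 × 1.299e47 = 2.599e28 m⁻³.

2.599e28 m⁻³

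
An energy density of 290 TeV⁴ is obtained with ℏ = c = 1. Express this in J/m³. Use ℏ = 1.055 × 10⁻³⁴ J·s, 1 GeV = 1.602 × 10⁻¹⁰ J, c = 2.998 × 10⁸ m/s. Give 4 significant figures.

[E]/[L]³ = [E]⁴/(ℏc)³; restore (ℏc)⁻³.
1 GeV⁴ → 1/(ℏc)³ × (1 GeV in J)⁴ = 2.082 × 10³⁷ J/m³.
Convert the energy scale: 290 TeV⁴ = 2.90 × 10¹⁴ GeV⁴.
Result: 2.90 × 10¹⁴ × 2.082 × 10³⁷ = 6.037 × 10⁵¹ J/m³.

6.037 × 10⁵¹ J/m³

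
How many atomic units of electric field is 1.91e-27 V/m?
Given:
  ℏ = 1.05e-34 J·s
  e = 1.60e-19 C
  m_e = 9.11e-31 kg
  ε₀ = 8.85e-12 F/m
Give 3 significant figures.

3.67e-39

atomic unit of electric field: E_au = E_h/(e a₀) = m_e²e⁵/((4πε₀)³ℏ⁴) = 5.20e11 V/m.
1.91e-27 / 5.20e11 = 3.67e-39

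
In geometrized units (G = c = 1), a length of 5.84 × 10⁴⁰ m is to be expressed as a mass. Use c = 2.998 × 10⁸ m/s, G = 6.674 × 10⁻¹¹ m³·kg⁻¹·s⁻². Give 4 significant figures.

7.865 × 10⁶⁷ kg

Length → mass via c²/G.
5.84 × 10⁴⁰ m × (c²/G) = 7.865 × 10⁶⁷ kg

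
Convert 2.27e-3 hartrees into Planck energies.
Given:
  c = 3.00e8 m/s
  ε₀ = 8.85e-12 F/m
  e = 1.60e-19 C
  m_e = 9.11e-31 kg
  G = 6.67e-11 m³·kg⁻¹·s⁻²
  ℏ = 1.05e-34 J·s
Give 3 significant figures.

5.08e-30

hartree: E_h = m_e e⁴/(4πε₀ℏ)² = 4.38e-18 J
Planck energy: E_P = √(ℏc⁵/G) = 1.96e9 J
2.27e-3 × 4.38e-18 / 1.96e9 = 5.08e-30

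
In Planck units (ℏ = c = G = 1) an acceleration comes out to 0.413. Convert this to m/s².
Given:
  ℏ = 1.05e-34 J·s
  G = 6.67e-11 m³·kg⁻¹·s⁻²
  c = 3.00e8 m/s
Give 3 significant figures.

2.31e51 m/s²

One Planck acceleration: a_P = √(c⁷/(ℏG)) = 5.59e51 m/s².
0.413 × 5.59e51 m/s² = 2.31e51 m/s²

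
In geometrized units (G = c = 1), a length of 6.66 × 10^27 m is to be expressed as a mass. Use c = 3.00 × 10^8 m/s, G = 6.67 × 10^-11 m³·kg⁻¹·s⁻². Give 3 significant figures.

8.99 × 10^54 kg

Length → mass via c²/G.
6.66 × 10^27 m × (c²/G) = 8.99 × 10^54 kg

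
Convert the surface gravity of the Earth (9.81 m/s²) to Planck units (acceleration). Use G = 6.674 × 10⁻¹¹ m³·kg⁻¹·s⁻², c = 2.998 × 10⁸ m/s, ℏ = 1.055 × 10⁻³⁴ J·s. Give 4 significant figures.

1.764 × 10⁻⁵¹

Planck acceleration: a_P = √(c⁷/(ℏG)) = 5.560 × 10⁵¹ m/s².
9.81 / 5.560 × 10⁵¹ = 1.764 × 10⁻⁵¹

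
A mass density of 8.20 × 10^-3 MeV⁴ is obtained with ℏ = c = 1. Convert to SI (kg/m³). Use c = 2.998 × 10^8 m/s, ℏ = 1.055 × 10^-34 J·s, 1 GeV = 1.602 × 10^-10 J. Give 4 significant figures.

Mass density is [E]/(c²[L]³) = [E]⁴/(ℏ³c⁵).
1 GeV⁴ → 1/(ℏ³c⁵) × (1 GeV in J)⁴ = 2.316 × 10^20 kg/m³.
Convert the energy scale: 8.20 × 10^-3 MeV⁴ = 8.20 × 10^-15 GeV⁴.
Result: 8.20 × 10^-15 × 2.316 × 10^20 = 1.899 × 10^6 kg/m³.

1.899 × 10^6 kg/m³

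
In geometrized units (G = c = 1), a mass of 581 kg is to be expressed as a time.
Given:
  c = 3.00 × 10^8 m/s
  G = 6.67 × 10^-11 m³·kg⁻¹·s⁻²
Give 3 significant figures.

Mass → time via G/c³.
581 kg × (G/c³) = 1.44 × 10^-33 s

1.44 × 10^-33 s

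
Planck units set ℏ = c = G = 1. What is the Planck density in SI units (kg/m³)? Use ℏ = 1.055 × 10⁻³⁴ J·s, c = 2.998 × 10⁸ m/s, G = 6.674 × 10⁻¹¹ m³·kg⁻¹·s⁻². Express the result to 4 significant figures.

The unique combination of the constants set to 1 with dimensions of density is ρ_P = c⁵/(ℏG²).
  = 2.422 × 10⁴² / 4.699 × 10⁻⁵⁵
  = 5.154 × 10⁹⁶ kg/m³

5.154 × 10⁹⁶ kg/m³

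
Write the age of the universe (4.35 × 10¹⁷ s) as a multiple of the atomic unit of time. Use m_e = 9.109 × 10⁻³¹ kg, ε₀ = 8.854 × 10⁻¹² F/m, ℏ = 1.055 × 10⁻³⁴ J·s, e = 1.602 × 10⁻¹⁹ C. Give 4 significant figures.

atomic unit of time: τ_au = (4πε₀)²ℏ³/(m_e e⁴) = 2.423 × 10⁻¹⁷ s.
4.35 × 10¹⁷ / 2.423 × 10⁻¹⁷ = 1.795 × 10³⁴

1.795 × 10³⁴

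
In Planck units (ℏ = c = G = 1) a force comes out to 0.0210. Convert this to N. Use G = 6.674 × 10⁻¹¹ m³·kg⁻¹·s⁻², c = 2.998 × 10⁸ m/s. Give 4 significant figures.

One Planck force: F_P = c⁴/G = 1.210 × 10⁴⁴ N.
0.0210 × 1.210 × 10⁴⁴ N = 2.542 × 10⁴² N

2.542 × 10⁴² N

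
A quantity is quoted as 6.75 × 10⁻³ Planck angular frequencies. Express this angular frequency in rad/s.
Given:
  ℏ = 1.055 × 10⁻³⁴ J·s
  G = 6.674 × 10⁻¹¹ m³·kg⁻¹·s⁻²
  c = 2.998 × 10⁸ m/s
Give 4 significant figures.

1.252 × 10⁴¹ rad/s

One Planck angular frequency: ω_P = √(c⁵/(ℏG)) = 1.855 × 10⁴³ rad/s.
6.75 × 10⁻³ × 1.855 × 10⁴³ rad/s = 1.252 × 10⁴¹ rad/s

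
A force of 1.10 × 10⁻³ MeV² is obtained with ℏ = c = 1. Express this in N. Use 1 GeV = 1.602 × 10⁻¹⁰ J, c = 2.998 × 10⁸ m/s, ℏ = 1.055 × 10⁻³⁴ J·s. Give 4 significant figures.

8.926 × 10⁻⁴ N

Force is [E]/[L] = [E]²/(ℏc); restore (ℏc)⁻¹.
1 GeV² → 1/(ℏc) × (1 GeV in J)² = 8.114 × 10⁵ N.
Convert the energy scale: 1.10 × 10⁻³ MeV² = 1.10 × 10⁻⁹ GeV².
Result: 1.10 × 10⁻⁹ × 8.114 × 10⁵ = 8.926 × 10⁻⁴ N.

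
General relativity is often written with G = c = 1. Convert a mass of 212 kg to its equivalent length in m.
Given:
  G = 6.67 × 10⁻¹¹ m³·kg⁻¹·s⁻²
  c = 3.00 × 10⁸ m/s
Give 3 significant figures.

1.57 × 10⁻²⁵ m

In G = c = 1 units mass has dimensions of length; the conversion factor is G/c².
212 kg × (G/c²) = 1.57 × 10⁻²⁵ m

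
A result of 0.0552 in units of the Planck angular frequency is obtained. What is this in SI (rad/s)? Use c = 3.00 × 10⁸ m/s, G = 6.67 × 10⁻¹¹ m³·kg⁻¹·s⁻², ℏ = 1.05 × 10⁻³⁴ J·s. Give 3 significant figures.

1.03 × 10⁴² rad/s

One Planck angular frequency: ω_P = √(c⁵/(ℏG)) = 1.86 × 10⁴³ rad/s.
0.0552 × 1.86 × 10⁴³ rad/s = 1.03 × 10⁴² rad/s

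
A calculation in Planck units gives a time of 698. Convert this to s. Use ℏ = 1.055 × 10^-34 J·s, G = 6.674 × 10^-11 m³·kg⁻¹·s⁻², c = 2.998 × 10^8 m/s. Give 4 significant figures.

3.764 × 10^-41 s

One Planck time: t_P = √(ℏG/c⁵) = 5.392 × 10^-44 s.
698 × 5.392 × 10^-44 s = 3.764 × 10^-41 s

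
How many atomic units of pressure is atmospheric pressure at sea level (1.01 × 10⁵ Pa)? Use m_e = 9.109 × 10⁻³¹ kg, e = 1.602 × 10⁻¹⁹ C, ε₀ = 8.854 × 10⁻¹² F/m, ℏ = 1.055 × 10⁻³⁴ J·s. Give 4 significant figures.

3.448 × 10⁻⁹

atomic unit of pressure: P_au = E_h/a₀³ = m_e⁴e¹⁰/((4πε₀)⁵ℏ⁸) = 2.929 × 10¹³ Pa.
1.01 × 10⁵ / 2.929 × 10¹³ = 3.448 × 10⁻⁹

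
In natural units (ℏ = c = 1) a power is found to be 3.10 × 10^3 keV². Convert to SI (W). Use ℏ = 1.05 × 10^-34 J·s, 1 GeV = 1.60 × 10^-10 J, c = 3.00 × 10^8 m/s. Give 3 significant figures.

7.56 × 10^5 W

Power is [E]/[T] = [E]²/ℏ.
1 GeV² → 1/ℏ × (1 GeV in J)² = 2.44 × 10^14 W.
Convert the energy scale: 3.10 × 10^3 keV² = 3.10 × 10^-9 GeV².
Result: 3.10 × 10^-9 × 2.44 × 10^14 = 7.56 × 10^5 W.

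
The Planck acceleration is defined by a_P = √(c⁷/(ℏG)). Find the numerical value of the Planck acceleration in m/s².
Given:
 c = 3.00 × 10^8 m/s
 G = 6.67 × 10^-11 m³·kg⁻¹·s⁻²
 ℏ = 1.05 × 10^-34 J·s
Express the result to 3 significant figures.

a_P = √(c⁷/(ℏG))
  = √(3.12 × 10^103)
  = 5.59 × 10^51 m/s²

5.59 × 10^51 m/s²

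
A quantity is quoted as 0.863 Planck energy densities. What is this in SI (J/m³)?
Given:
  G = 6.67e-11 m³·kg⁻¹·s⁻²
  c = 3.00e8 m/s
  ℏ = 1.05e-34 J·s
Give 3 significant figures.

4.04e113 J/m³

One Planck energy density: u_P = c⁷/(ℏG²) = 4.68e113 J/m³.
0.863 × 4.68e113 J/m³ = 4.04e113 J/m³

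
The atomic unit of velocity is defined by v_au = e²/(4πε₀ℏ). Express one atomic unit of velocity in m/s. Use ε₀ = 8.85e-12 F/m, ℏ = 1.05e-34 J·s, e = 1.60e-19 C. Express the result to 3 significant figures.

v_au = e²/(4πε₀ℏ)
  = 2.56e-38 / 1.17e-44
  = 2.19e6 m/s

2.19e6 m/s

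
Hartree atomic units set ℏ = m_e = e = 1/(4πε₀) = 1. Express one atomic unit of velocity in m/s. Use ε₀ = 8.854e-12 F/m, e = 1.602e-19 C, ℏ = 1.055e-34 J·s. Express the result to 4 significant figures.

2.186e6 m/s

Dimensional analysis gives v_au = e²/(4πε₀ℏ).
  = 2.566e-38 / 1.174e-44
  = 2.186e6 m/s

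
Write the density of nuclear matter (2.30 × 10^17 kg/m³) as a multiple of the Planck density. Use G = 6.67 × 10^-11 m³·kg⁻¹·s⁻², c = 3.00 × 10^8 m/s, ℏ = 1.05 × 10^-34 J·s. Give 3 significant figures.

4.42 × 10^-80

Planck density: ρ_P = c⁵/(ℏG²) = 5.20 × 10^96 kg/m³.
2.30 × 10^17 / 5.20 × 10^96 = 4.42 × 10^-80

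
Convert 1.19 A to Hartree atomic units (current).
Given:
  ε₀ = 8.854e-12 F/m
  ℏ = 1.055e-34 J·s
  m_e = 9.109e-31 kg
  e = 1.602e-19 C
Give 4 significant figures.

atomic unit of electric current: I_au = e E_h/ℏ = m_e e⁵/((4πε₀)²ℏ³) = 6.612e-3 A.
1.19 / 6.612e-3 = 180

180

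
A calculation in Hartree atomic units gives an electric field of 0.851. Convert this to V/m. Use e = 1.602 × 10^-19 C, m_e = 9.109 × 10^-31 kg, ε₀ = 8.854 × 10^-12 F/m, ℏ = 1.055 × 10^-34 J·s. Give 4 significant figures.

One atomic unit of electric field: E_au = E_h/(e a₀) = m_e²e⁵/((4πε₀)³ℏ⁴) = 5.131 × 10^11 V/m.
0.851 × 5.131 × 10^11 V/m = 4.366 × 10^11 V/m

4.366 × 10^11 V/m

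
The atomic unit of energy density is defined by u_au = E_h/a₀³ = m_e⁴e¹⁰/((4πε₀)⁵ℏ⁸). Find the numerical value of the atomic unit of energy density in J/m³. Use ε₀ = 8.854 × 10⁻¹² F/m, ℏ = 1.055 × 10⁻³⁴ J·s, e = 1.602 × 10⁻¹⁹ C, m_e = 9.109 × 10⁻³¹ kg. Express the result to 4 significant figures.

2.929 × 10¹³ J/m³

u_au = E_h/a₀³ = m_e⁴e¹⁰/((4πε₀)⁵ℏ⁸)
E_h = 4.354 × 10⁻¹⁸ J
a₀ = 5.297 × 10⁻¹¹ m
E_h/a₀³ = 2.929 × 10¹³ J/m³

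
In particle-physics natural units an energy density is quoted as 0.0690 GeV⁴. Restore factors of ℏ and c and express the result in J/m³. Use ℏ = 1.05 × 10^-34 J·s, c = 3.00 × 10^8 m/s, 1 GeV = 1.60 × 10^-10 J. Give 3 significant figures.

1.45 × 10^36 J/m³

[E]/[L]³ = [E]⁴/(ℏc)³; restore (ℏc)⁻³.
1 GeV⁴ → 1/(ℏc)³ × (1 GeV in J)⁴ = 2.10 × 10^37 J/m³.
Result: 0.0690 × 2.10 × 10^37 = 1.45 × 10^36 J/m³.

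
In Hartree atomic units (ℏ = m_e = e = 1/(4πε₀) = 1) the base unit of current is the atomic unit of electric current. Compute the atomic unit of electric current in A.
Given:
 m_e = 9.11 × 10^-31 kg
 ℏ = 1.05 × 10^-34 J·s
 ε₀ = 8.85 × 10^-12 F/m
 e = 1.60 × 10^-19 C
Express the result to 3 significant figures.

6.67 × 10^-3 A

I_au = e E_h/ℏ = m_e e⁵/((4πε₀)²ℏ³)
E_h = 4.38 × 10^-18 J
e·E_h/ℏ = 6.67 × 10^-3 A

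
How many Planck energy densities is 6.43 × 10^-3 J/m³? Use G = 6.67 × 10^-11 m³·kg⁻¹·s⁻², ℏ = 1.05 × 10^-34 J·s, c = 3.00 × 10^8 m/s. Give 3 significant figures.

Planck energy density: u_P = c⁷/(ℏG²) = 4.68 × 10^113 J/m³.
6.43 × 10^-3 / 4.68 × 10^113 = 1.37 × 10^-116

1.37 × 10^-116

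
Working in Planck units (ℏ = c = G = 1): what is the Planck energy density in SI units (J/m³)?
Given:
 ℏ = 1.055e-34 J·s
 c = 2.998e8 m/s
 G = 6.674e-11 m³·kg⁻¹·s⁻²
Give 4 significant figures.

4.632e113 J/m³

Dimensional analysis gives u_P = c⁷/(ℏG²).
  = 2.177e59 / 4.699e-55
  = 4.632e113 J/m³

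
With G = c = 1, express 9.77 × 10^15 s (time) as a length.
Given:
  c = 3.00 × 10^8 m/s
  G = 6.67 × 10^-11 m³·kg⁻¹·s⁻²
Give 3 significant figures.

Time → length via c.
9.77 × 10^15 s × (c) = 2.93 × 10^24 m

2.93 × 10^24 m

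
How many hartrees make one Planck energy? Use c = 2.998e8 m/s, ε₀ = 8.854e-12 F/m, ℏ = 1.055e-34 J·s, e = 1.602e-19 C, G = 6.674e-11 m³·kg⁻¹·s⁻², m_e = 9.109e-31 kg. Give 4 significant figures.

Planck energy: E_P = √(ℏc⁵/G) = 1.957e9 J
hartree: E_h = m_e e⁴/(4πε₀ℏ)² = 4.354e-18 J
ratio = 1.957e9 / 4.354e-18 = 4.494e26

4.494e26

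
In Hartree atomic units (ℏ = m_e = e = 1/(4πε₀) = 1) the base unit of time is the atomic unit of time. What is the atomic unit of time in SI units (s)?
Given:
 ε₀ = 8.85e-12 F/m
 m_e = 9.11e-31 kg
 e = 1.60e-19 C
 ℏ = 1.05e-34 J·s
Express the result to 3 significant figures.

2.40e-17 s

τ_au = (4πε₀)²ℏ³/(m_e e⁴)
E_h = 4.38e-18 J
ℏ/E_h = 2.40e-17 s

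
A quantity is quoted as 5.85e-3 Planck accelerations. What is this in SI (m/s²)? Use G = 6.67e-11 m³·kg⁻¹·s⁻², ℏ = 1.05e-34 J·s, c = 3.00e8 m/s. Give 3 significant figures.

One Planck acceleration: a_P = √(c⁷/(ℏG)) = 5.59e51 m/s².
5.85e-3 × 5.59e51 m/s² = 3.27e49 m/s²

3.27e49 m/s²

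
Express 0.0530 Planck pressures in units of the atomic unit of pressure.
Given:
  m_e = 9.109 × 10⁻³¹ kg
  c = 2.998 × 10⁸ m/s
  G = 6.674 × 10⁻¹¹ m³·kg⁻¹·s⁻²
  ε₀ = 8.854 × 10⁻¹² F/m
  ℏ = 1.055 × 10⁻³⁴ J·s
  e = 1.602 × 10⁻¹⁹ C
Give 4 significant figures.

Planck pressure: p_P = c⁷/(ℏG²) = 4.632 × 10¹¹³ Pa
atomic unit of pressure: P_au = E_h/a₀³ = m_e⁴e¹⁰/((4πε₀)⁵ℏ⁸) = 2.929 × 10¹³ Pa
0.0530 × 4.632 × 10¹¹³ / 2.929 × 10¹³ = 8.382 × 10⁹⁸

8.382 × 10⁹⁸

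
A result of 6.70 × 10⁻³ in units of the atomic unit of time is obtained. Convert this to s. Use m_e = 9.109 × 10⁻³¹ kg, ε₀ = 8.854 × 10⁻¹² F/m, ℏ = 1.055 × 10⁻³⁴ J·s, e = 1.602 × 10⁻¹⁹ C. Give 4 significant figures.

One atomic unit of time: τ_au = (4πε₀)²ℏ³/(m_e e⁴) = 2.423 × 10⁻¹⁷ s.
6.70 × 10⁻³ × 2.423 × 10⁻¹⁷ s = 1.623 × 10⁻¹⁹ s

1.623 × 10⁻¹⁹ s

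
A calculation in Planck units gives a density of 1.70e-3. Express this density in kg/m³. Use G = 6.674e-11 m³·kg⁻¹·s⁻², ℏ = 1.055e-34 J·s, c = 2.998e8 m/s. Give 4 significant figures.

One Planck density: ρ_P = c⁵/(ℏG²) = 5.154e96 kg/m³.
1.70e-3 × 5.154e96 kg/m³ = 8.762e93 kg/m³

8.762e93 kg/m³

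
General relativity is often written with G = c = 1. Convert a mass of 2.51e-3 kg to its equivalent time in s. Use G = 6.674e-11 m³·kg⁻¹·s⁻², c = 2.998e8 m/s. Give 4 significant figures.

Mass → time via G/c³.
2.51e-3 kg × (G/c³) = 6.217e-39 s

6.217e-39 s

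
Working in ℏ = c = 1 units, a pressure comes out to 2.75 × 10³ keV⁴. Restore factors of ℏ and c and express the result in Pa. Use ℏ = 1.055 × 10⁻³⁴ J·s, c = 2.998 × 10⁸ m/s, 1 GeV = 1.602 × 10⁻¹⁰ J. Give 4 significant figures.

5.724 × 10¹⁶ Pa

Pressure is [E]/[L]³ = [E]⁴/(ℏc)³.
1 GeV⁴ → 1/(ℏc)³ × (1 GeV in J)⁴ = 2.082 × 10³⁷ Pa.
Convert the energy scale: 2.75 × 10³ keV⁴ = 2.75 × 10⁻²¹ GeV⁴.
Result: 2.75 × 10⁻²¹ × 2.082 × 10³⁷ = 5.724 × 10¹⁶ Pa.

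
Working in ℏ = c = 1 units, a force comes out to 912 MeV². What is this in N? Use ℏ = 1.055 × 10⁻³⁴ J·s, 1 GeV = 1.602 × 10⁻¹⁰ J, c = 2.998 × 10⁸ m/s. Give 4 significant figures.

740 N

Force is [E]/[L] = [E]²/(ℏc); restore (ℏc)⁻¹.
1 GeV² → 1/(ℏc) × (1 GeV in J)² = 8.114 × 10⁵ N.
Convert the energy scale: 912 MeV² = 9.12 × 10⁻⁴ GeV².
Result: 9.12 × 10⁻⁴ × 8.114 × 10⁵ = 740 N.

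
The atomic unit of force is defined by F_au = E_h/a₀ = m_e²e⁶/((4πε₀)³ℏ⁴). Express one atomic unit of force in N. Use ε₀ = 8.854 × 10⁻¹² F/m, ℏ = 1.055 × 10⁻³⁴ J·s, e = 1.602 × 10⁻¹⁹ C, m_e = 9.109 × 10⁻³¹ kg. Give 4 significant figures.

F_au = E_h/a₀ = m_e²e⁶/((4πε₀)³ℏ⁴)
E_h = 4.354 × 10⁻¹⁸ J
a₀ = 5.297 × 10⁻¹¹ m
E_h/a₀ = 8.220 × 10⁻⁸ N

8.220 × 10⁻⁸ N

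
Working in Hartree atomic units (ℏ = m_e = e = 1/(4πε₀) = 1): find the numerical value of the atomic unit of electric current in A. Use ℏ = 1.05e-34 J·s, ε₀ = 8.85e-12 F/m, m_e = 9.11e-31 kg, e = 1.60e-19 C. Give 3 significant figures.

6.67e-3 A

From ℏ = m_e = e = 1/(4πε₀) = 1 the current scale is I_au = e E_h/ℏ = m_e e⁵/((4πε₀)²ℏ³).
E_h = 4.38e-18 J
e·E_h/ℏ = 6.67e-3 A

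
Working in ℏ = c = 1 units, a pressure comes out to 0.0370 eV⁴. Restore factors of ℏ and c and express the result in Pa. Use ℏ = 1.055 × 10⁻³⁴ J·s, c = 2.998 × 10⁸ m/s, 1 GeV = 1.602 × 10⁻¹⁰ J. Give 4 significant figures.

Pressure is [E]/[L]³ = [E]⁴/(ℏc)³.
1 GeV⁴ → 1/(ℏc)³ × (1 GeV in J)⁴ = 2.082 × 10³⁷ Pa.
Convert the energy scale: 0.0370 eV⁴ = 3.70 × 10⁻³⁸ GeV⁴.
Result: 3.70 × 10⁻³⁸ × 2.082 × 10³⁷ = 0.7702 Pa.

0.7702 Pa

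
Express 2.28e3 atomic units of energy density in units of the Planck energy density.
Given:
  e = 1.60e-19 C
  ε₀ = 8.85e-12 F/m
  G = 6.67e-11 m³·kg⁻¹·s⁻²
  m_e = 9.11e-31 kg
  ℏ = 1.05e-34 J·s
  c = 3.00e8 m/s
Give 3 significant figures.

1.47e-97

atomic unit of energy density: u_au = E_h/a₀³ = m_e⁴e¹⁰/((4πε₀)⁵ℏ⁸) = 3.01e13 J/m³
Planck energy density: u_P = c⁷/(ℏG²) = 4.68e113 J/m³
2.28e3 × 3.01e13 / 4.68e113 = 1.47e-97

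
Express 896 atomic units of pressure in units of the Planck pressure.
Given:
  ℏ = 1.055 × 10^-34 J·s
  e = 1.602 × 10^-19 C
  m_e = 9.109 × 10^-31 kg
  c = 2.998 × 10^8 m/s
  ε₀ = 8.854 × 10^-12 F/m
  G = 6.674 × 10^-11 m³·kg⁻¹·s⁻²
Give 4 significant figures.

atomic unit of pressure: P_au = E_h/a₀³ = m_e⁴e¹⁰/((4πε₀)⁵ℏ⁸) = 2.929 × 10^13 Pa
Planck pressure: p_P = c⁷/(ℏG²) = 4.632 × 10^113 Pa
896 × 2.929 × 10^13 / 4.632 × 10^113 = 5.666 × 10^-98

5.666 × 10^-98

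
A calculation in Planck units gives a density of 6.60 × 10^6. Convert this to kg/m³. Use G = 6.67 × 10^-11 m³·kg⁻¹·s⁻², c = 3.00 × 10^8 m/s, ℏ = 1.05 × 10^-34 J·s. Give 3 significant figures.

3.43 × 10^103 kg/m³

One Planck density: ρ_P = c⁵/(ℏG²) = 5.20 × 10^96 kg/m³.
6.60 × 10^6 × 5.20 × 10^96 kg/m³ = 3.43 × 10^103 kg/m³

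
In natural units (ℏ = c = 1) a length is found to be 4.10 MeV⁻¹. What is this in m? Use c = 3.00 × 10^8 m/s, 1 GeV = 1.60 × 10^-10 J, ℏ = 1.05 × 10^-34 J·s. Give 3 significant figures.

A length is [E]⁻¹ in ℏ=c=1; restore one factor of ℏc.
1 GeV⁻¹ → ℏc × (1 GeV in J)⁻¹ = 1.97 × 10^-16 m.
Convert the energy scale: 4.10 MeV⁻¹ = 4.10 × 10^3 GeV⁻¹.
Result: 4.10 × 10^3 × 1.97 × 10^-16 = 8.07 × 10^-13 m.

8.07 × 10^-13 m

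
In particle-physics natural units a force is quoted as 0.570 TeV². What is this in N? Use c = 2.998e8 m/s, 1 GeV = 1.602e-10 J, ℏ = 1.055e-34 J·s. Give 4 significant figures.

Force is [E]/[L] = [E]²/(ℏc); restore (ℏc)⁻¹.
1 GeV² → 1/(ℏc) × (1 GeV in J)² = 8.114e5 N.
Convert the energy scale: 0.570 TeV² = 5.70e5 GeV².
Result: 5.70e5 × 8.114e5 = 4.625e11 N.

4.625e11 N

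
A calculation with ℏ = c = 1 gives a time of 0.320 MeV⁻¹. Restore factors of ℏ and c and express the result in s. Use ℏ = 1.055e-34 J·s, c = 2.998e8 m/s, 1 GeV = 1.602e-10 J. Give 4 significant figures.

2.107e-22 s

A time is [E]⁻¹ in ℏ=c=1; restore one factor of ℏ.
1 GeV⁻¹ → ℏ × (1 GeV in J)⁻¹ = 6.586e-25 s.
Convert the energy scale: 0.320 MeV⁻¹ = 320 GeV⁻¹.
Result: 320 × 6.586e-25 = 2.107e-22 s.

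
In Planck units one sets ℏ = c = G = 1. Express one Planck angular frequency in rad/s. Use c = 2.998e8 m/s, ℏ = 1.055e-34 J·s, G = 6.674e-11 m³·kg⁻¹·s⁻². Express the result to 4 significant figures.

1.855e43 rad/s

ω_P = √(c⁵/(ℏG))
  = √(3.440e86)
  = 1.855e43 rad/s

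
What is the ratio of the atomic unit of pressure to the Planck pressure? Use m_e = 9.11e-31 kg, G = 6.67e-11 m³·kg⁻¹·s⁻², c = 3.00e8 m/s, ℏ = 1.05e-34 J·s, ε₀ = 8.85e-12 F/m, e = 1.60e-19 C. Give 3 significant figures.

6.44e-101

atomic unit of pressure: P_au = E_h/a₀³ = m_e⁴e¹⁰/((4πε₀)⁵ℏ⁸) = 3.01e13 Pa
Planck pressure: p_P = c⁷/(ℏG²) = 4.68e113 Pa
ratio = 3.01e13 / 4.68e113 = 6.44e-101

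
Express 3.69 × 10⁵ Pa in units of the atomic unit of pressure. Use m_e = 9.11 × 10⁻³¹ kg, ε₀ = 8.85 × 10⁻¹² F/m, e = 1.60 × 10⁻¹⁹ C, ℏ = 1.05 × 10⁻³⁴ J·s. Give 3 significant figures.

atomic unit of pressure: P_au = E_h/a₀³ = m_e⁴e¹⁰/((4πε₀)⁵ℏ⁸) = 3.01 × 10¹³ Pa.
3.69 × 10⁵ / 3.01 × 10¹³ = 1.22 × 10⁻⁸

1.22 × 10⁻⁸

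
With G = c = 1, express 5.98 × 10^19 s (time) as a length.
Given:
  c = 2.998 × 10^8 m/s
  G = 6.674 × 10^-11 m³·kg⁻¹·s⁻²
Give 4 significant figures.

Time → length via c.
5.98 × 10^19 s × (c) = 1.793 × 10^28 m

1.793 × 10^28 m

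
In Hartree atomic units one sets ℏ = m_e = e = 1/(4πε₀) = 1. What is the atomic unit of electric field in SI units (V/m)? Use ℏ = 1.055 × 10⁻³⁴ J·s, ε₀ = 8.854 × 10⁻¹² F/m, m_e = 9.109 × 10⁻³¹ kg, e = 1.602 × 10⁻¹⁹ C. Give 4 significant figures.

E_au = E_h/(e a₀) = m_e²e⁵/((4πε₀)³ℏ⁴)
E_h = 4.354 × 10⁻¹⁸ J
a₀ = 5.297 × 10⁻¹¹ m
E_h/(e·a₀) = 5.131 × 10¹¹ V/m

5.131 × 10¹¹ V/m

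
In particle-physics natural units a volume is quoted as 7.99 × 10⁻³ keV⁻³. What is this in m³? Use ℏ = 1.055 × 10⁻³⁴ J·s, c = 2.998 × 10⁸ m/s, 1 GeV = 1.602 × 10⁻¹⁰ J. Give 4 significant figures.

6.149 × 10⁻³² m³

Volume is [L]³ = [E]⁻³·(ℏc)³.
1 GeV⁻³ → (ℏc)³ × (1 GeV in J)⁻³ = 7.696 × 10⁻⁴⁸ m³.
Convert the energy scale: 7.99 × 10⁻³ keV⁻³ = 7.99 × 10¹⁵ GeV⁻³.
Result: 7.99 × 10¹⁵ × 7.696 × 10⁻⁴⁸ = 6.149 × 10⁻³² m³.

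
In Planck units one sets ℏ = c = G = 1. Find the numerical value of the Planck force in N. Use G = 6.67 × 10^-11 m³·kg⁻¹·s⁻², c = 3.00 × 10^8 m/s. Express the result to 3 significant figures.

F_P = c⁴/G
  = 8.10 × 10^33 / 6.67 × 10^-11
  = 1.21 × 10^44 N

1.21 × 10^44 N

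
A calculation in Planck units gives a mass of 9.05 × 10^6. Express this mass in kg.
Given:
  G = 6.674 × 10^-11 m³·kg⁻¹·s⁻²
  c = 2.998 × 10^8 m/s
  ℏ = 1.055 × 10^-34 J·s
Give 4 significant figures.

One Planck mass: m_P = √(ℏc/G) = 2.177 × 10^-8 kg.
9.05 × 10^6 × 2.177 × 10^-8 kg = 0.1970 kg

0.1970 kg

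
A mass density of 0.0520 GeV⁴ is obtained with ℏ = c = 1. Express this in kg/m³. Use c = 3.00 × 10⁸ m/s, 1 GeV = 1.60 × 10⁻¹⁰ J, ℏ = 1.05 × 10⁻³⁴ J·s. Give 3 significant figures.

Mass density is [E]/(c²[L]³) = [E]⁴/(ℏ³c⁵).
1 GeV⁴ → 1/(ℏ³c⁵) × (1 GeV in J)⁴ = 2.33 × 10²⁰ kg/m³.
Result: 0.0520 × 2.33 × 10²⁰ = 1.21 × 10¹⁹ kg/m³.

1.21 × 10¹⁹ kg/m³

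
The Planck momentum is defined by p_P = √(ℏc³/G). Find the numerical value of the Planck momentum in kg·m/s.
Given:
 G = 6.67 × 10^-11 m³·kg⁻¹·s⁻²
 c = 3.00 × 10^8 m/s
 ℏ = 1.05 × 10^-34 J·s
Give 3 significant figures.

6.52 kg·m/s

p_P = √(ℏc³/G)
  = √(42.5)
  = 6.52 kg·m/s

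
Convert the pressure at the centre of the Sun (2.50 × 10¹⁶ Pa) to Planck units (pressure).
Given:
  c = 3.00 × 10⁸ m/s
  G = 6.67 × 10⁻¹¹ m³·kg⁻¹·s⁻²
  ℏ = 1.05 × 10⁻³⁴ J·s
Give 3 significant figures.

Planck pressure: p_P = c⁷/(ℏG²) = 4.68 × 10¹¹³ Pa.
2.50 × 10¹⁶ / 4.68 × 10¹¹³ = 5.34 × 10⁻⁹⁸

5.34 × 10⁻⁹⁸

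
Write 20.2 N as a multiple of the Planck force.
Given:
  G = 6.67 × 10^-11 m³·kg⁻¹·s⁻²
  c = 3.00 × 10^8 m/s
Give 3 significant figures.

1.66 × 10^-43

Planck force: F_P = c⁴/G = 1.21 × 10^44 N.
20.2 / 1.21 × 10^44 = 1.66 × 10^-43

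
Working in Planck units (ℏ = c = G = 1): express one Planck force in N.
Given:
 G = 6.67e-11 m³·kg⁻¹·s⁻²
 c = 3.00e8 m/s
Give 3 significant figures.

Dimensional analysis gives F_P = c⁴/G.
  = 8.10e33 / 6.67e-11
  = 1.21e44 N

1.21e44 N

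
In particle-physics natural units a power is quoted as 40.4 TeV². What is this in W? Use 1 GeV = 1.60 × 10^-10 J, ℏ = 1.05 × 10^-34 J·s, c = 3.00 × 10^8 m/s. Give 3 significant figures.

Power is [E]/[T] = [E]²/ℏ.
1 GeV² → 1/ℏ × (1 GeV in J)² = 2.44 × 10^14 W.
Convert the energy scale: 40.4 TeV² = 4.04 × 10^7 GeV².
Result: 4.04 × 10^7 × 2.44 × 10^14 = 9.85 × 10^21 W.

9.85 × 10^21 W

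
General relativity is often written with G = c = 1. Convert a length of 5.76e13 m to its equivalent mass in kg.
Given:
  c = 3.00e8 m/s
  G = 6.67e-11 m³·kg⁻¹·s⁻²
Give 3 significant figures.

Length → mass via c²/G.
5.76e13 m × (c²/G) = 7.77e40 kg

7.77e40 kg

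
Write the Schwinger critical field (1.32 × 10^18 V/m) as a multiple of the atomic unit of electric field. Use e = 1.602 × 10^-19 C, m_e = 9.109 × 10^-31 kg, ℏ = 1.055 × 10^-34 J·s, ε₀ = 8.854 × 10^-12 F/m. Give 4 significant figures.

2.573 × 10^6

atomic unit of electric field: E_au = E_h/(e a₀) = m_e²e⁵/((4πε₀)³ℏ⁴) = 5.131 × 10^11 V/m.
1.32 × 10^18 / 5.131 × 10^11 = 2.573 × 10^6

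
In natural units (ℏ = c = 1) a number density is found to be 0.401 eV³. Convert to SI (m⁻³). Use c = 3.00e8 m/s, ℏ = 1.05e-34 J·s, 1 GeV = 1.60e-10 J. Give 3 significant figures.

5.25e19 m⁻³

Number density is [L]⁻³ = [E]³/(ℏc)³.
1 GeV³ → 1/(ℏc)³ × (1 GeV in J)³ = 1.31e47 m⁻³.
Convert the energy scale: 0.401 eV³ = 4.01e-28 GeV³.
Result: 4.01e-28 × 1.31e47 = 5.25e19 m⁻³.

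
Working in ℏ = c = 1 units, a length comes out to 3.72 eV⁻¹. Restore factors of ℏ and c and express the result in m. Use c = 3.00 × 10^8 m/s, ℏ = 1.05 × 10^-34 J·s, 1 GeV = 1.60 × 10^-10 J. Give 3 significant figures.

A length is [E]⁻¹ in ℏ=c=1; restore one factor of ℏc.
1 GeV⁻¹ → ℏc × (1 GeV in J)⁻¹ = 1.97 × 10^-16 m.
Convert the energy scale: 3.72 eV⁻¹ = 3.72 × 10^9 GeV⁻¹.
Result: 3.72 × 10^9 × 1.97 × 10^-16 = 7.32 × 10^-7 m.

7.32 × 10^-7 m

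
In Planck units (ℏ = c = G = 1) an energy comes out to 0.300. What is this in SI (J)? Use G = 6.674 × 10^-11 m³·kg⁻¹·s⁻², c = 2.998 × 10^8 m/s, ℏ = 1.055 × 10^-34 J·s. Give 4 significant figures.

One Planck energy: E_P = √(ℏc⁵/G) = 1.957 × 10^9 J.
0.300 × 1.957 × 10^9 J = 5.870 × 10^8 J

5.870 × 10^8 J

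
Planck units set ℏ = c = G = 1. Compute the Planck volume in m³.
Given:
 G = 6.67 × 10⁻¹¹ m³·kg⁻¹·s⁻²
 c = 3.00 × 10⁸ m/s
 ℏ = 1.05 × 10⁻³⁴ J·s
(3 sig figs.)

From ℏ = c = G = 1 the volume scale is V_P = (ℏG/c³)^(3/2).
  = √(1.75 × 10⁻²⁰⁹)
  = 4.18 × 10⁻¹⁰⁵ m³

4.18 × 10⁻¹⁰⁵ m³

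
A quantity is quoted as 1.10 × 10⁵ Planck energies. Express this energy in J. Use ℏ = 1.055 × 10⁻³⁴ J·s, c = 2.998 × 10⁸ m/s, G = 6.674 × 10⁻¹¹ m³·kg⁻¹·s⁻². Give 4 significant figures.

2.152 × 10¹⁴ J

One Planck energy: E_P = √(ℏc⁵/G) = 1.957 × 10⁹ J.
1.10 × 10⁵ × 1.957 × 10⁹ J = 2.152 × 10¹⁴ J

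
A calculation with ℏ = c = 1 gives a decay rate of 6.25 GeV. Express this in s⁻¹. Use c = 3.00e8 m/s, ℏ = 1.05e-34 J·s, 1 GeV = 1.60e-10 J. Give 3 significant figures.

9.52e24 s⁻¹

A rate is [E]/ℏ; divide by ℏ.
1 GeV → 1/ℏ × (1 GeV in J) = 1.52e24 s⁻¹.
Result: 6.25 × 1.52e24 = 9.52e24 s⁻¹.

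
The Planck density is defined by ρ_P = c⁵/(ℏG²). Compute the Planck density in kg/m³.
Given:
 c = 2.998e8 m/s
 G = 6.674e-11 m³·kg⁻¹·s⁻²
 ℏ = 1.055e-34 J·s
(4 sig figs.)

5.154e96 kg/m³

ρ_P = c⁵/(ℏG²)
  = 2.422e42 / 4.699e-55
  = 5.154e96 kg/m³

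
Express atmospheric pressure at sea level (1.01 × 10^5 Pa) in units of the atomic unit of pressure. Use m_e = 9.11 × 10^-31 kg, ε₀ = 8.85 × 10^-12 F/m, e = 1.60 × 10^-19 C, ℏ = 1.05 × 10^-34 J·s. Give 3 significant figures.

3.35 × 10^-9

atomic unit of pressure: P_au = E_h/a₀³ = m_e⁴e¹⁰/((4πε₀)⁵ℏ⁸) = 3.01 × 10^13 Pa.
1.01 × 10^5 / 3.01 × 10^13 = 3.35 × 10^-9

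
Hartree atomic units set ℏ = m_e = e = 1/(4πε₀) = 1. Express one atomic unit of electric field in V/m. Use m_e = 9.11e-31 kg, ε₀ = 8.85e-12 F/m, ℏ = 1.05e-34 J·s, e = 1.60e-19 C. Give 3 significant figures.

5.20e11 V/m

The unique combination of the constants set to 1 with dimensions of electric field is E_au = E_h/(e a₀) = m_e²e⁵/((4πε₀)³ℏ⁴).
E_h = 4.38e-18 J
a₀ = 5.26e-11 m
E_h/(e·a₀) = 5.20e11 V/m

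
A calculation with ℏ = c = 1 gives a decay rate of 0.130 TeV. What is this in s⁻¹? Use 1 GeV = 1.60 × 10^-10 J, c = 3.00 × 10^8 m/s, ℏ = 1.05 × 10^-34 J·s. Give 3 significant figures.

1.98 × 10^26 s⁻¹

A rate is [E]/ℏ; divide by ℏ.
1 GeV → 1/ℏ × (1 GeV in J) = 1.52 × 10^24 s⁻¹.
Convert the energy scale: 0.130 TeV = 130 GeV.
Result: 130 × 1.52 × 10^24 = 1.98 × 10^26 s⁻¹.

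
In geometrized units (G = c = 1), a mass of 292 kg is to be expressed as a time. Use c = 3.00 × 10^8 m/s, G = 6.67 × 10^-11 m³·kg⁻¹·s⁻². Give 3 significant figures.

Mass → time via G/c³.
292 kg × (G/c³) = 7.21 × 10^-34 s

7.21 × 10^-34 s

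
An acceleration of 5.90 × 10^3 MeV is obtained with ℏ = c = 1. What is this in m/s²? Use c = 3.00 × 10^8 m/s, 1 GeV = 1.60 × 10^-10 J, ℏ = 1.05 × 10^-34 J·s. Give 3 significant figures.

2.70 × 10^33 m/s²

Acceleration is [L]/[T]² = c·[E]/ℏ.
1 GeV → c/ℏ × (1 GeV in J) = 4.57 × 10^32 m/s².
Convert the energy scale: 5.90 × 10^3 MeV = 5.90 GeV.
Result: 5.90 × 4.57 × 10^32 = 2.70 × 10^33 m/s².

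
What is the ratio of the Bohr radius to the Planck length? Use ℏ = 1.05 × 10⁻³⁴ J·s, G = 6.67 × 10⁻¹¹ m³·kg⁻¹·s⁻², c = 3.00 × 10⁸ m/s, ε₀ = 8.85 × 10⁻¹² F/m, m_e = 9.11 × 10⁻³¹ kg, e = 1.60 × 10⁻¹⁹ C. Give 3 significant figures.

Bohr radius: a₀ = 4πε₀ℏ²/(m_e e²) = 5.26 × 10⁻¹¹ m
Planck length: ℓ_P = √(ℏG/c³) = 1.61 × 10⁻³⁵ m
ratio = 5.26 × 10⁻¹¹ / 1.61 × 10⁻³⁵ = 3.26 × 10²⁴

3.26 × 10²⁴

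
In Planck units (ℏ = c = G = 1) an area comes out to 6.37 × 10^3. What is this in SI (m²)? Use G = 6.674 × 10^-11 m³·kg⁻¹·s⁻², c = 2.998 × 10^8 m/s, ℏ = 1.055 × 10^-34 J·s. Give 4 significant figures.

One Planck area: A_P = ℏG/c³ = 2.613 × 10^-70 m².
6.37 × 10^3 × 2.613 × 10^-70 m² = 1.664 × 10^-66 m²

1.664 × 10^-66 m²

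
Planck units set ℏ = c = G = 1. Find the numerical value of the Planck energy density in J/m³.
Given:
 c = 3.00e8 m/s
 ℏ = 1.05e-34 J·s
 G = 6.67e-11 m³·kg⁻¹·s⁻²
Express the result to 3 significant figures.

From ℏ = c = G = 1 the energy density scale is u_P = c⁷/(ℏG²).
  = 2.19e59 / 4.67e-55
  = 4.68e113 J/m³

4.68e113 J/m³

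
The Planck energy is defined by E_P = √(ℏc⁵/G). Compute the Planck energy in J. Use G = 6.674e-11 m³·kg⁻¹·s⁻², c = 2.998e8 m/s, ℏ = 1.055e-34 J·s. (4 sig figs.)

E_P = √(ℏc⁵/G)
  = √(3.828e18)
  = 1.957e9 J

1.957e9 J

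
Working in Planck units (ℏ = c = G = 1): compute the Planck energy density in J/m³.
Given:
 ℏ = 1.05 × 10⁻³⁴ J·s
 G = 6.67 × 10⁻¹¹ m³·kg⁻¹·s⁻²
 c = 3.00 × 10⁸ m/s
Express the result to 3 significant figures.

Dimensional analysis gives u_P = c⁷/(ℏG²).
  = 2.19 × 10⁵⁹ / 4.67 × 10⁻⁵⁵
  = 4.68 × 10¹¹³ J/m³

4.68 × 10¹¹³ J/m³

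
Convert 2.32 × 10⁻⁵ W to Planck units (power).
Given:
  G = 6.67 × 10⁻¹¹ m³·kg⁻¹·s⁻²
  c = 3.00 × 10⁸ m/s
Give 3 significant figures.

6.37 × 10⁻⁵⁸

Planck power: P_P = c⁵/G = 3.64 × 10⁵² W.
2.32 × 10⁻⁵ / 3.64 × 10⁵² = 6.37 × 10⁻⁵⁸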